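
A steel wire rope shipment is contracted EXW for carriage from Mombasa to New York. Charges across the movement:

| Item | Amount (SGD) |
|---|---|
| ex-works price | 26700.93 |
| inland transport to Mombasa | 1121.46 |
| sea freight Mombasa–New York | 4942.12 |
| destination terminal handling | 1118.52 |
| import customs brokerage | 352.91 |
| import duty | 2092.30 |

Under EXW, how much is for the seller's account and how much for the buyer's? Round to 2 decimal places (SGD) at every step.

Seller: SGD 26700.93; buyer: SGD 9627.31

EXW: the seller makes goods available at their premises; the buyer bears all onward costs.
Seller's account: goods 26700.93 = 26700.93
Buyer's account: inland to port 1121.46 + freight 4942.12 + destination terminal 1118.52 + brokerage 352.91 + duty 2092.30 = 9627.31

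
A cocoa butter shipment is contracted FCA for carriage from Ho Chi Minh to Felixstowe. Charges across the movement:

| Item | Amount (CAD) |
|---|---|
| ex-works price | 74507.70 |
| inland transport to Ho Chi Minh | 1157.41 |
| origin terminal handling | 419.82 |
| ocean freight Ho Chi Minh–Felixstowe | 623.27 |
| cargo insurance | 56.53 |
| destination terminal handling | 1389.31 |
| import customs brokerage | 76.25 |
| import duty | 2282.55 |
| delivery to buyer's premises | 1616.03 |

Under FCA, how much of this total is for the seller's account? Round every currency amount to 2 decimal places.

FCA: the seller delivers export-cleared goods to the carrier; the buyer bears costs from that point.
Seller's account: goods 74507.70 + inland to port 1157.41 = 75665.11
Buyer's account: origin terminal 419.82 + freight 623.27 + insurance 56.53 + destination terminal 1389.31 + brokerage 76.25 + duty 2282.55 + delivery 1616.03 = 6463.76

Seller's account: CAD 75665.11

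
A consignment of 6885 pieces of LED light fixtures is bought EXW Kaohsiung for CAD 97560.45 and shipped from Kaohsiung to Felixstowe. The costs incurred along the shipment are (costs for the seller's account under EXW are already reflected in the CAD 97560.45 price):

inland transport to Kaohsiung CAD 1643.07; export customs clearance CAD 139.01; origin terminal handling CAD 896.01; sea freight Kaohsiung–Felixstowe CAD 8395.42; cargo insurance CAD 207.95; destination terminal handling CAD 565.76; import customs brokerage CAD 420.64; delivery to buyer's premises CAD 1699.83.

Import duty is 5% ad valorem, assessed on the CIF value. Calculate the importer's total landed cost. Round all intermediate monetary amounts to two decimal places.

EXW: the seller makes goods available at their premises; the buyer bears all onward costs.
CIF value = EXW price + inland to port + export clearance + origin terminal + freight + insurance = 97560.45 + 1643.07 + 139.01 + 896.01 + 8395.42 + 207.95 = 108841.91
Import duty = 108841.91 × 5% = 5442.10
Buyer bears: inland to port 1643.07 + export clearance 139.01 + origin terminal 896.01 + freight 8395.42 + insurance 207.95 + destination terminal 565.76 + brokerage 420.64 + delivery 1699.83 + duty 5442.10 = 19409.79
Landed cost = invoice 97560.45 + 19409.79 = 116970.24

Total landed cost: CAD 116970.24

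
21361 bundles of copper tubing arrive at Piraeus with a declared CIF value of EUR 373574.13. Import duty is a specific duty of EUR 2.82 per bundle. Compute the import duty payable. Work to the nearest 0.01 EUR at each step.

Import duty: EUR 60238.02

Import duty = 21361 × 2.82 = 60238.02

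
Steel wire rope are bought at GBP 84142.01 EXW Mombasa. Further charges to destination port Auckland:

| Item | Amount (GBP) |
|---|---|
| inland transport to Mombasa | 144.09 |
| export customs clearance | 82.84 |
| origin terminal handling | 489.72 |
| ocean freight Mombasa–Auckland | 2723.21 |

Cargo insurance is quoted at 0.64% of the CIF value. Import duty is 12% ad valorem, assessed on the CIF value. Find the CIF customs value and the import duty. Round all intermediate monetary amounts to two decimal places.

Let C be the CIF value. C = EXW price + pre-shipment costs + freight + 0.64% × C
C − 0.64% × C = 84142.01 + 144.09 + 82.84 + 489.72 + 2723.21
0.9936 × C = 87581.87
C = 87581.87 / 0.9936 = 88146.00
Insurance premium = 0.64% × 88146.00 = 564.13
Import duty = 88146.00 × 12% = 10577.52

CIF value: GBP 88146.00; import duty: GBP 10577.52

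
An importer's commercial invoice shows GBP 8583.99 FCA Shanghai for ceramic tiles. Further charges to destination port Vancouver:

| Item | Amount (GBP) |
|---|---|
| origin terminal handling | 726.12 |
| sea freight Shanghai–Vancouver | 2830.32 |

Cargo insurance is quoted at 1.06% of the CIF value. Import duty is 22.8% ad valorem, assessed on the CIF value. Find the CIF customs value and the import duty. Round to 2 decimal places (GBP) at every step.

CIF value: GBP 12270.50; import duty: GBP 2797.67

Let C be the CIF value. C = FCA price + pre-shipment costs + freight + 1.06% × C
C − 1.06% × C = 8583.99 + 726.12 + 2830.32
0.9894 × C = 12140.43
C = 12140.43 / 0.9894 = 12270.50
Insurance premium = 1.06% × 12270.50 = 130.07
Import duty = 12270.50 × 22.8% = 2797.67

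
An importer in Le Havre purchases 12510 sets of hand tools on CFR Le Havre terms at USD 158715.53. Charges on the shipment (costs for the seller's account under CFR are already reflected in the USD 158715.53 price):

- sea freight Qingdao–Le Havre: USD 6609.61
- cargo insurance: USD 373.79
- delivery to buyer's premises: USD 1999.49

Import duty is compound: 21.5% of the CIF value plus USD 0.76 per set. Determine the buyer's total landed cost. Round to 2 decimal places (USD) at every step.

CFR: the seller pays costs through ocean freight to the destination port, but not insurance.
Already in the invoice (seller's account under CFR): freight — exclude.
CIF value = CFR price + insurance = 158715.53 + 373.79 = 159089.32
Ad valorem component: 159089.32 × 21.5% = 34204.20
Specific component: 12510 × 0.76 = 9507.60
Import duty = 34204.20 + 9507.60 = 43711.80
Buyer bears: insurance 373.79 + delivery 1999.49 + duty 43711.80 = 46085.08
Landed cost = invoice 158715.53 + 46085.08 = 204800.61

Total landed cost: USD 204800.61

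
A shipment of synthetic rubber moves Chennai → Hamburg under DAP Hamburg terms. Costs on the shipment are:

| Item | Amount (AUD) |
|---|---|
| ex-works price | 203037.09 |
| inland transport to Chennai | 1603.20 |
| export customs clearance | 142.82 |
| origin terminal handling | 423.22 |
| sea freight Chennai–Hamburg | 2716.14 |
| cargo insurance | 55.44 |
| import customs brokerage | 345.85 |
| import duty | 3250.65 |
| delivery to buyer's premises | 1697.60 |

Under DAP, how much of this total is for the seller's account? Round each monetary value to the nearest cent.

DAP: the seller bears all costs to the named destination except import duty and clearance.
Seller's account: goods 203037.09 + inland to port 1603.20 + export clearance 142.82 + origin terminal 423.22 + freight 2716.14 + insurance 55.44 + delivery 1697.60 = 209675.51
Buyer's account: brokerage 345.85 + duty 3250.65 = 3596.50

Seller's account: AUD 209675.51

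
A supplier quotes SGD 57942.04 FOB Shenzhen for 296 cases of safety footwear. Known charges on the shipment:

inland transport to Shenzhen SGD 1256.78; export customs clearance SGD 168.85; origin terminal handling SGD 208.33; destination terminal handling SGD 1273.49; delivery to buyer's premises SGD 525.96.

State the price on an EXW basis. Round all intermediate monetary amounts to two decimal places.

EXW price: SGD 56308.08

Not relevant to the conversion: destination terminal, delivery — on the buyer under both terms; not part of either seller's price.
From FOB to EXW, the seller no longer bears: inland to port, export clearance, origin terminal.
EXW price = 57942.04 − 1256.78 − 168.85 − 208.33 = 56308.08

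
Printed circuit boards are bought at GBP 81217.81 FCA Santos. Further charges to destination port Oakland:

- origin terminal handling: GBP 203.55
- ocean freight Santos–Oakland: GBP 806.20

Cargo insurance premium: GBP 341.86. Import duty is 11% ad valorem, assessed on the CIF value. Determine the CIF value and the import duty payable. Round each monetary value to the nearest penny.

CIF value: GBP 82569.42; import duty: GBP 9082.64

CIF = FCA price + pre-shipment costs + freight + insurance
CIF = 81217.81 + 203.55 + 806.20 + 341.86 = 82569.42
Import duty = 82569.42 × 11% = 9082.64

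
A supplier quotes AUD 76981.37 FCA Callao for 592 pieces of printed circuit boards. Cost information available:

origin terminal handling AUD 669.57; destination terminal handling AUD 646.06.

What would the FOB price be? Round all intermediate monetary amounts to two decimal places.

FOB price: AUD 77650.94

Not relevant to the conversion: destination terminal — on the buyer under both terms; not part of either seller's price.
From FCA to FOB, the seller additionally bears: origin terminal.
FOB price = 76981.37 + 669.57 = 77650.94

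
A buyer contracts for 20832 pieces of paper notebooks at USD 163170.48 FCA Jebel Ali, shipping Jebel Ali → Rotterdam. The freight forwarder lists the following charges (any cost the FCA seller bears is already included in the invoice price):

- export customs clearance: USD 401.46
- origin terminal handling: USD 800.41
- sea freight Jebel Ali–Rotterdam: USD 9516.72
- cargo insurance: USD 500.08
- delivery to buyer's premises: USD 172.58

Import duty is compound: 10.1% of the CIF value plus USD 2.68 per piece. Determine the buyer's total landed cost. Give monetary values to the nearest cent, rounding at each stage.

Total landed cost: USD 247562.79

FCA: the seller delivers export-cleared goods to the carrier; the buyer bears costs from that point.
Already in the invoice (seller's account under FCA): export clearance — exclude.
CIF value = FCA price + origin terminal + freight + insurance = 163170.48 + 800.41 + 9516.72 + 500.08 = 173987.69
Ad valorem component: 173987.69 × 10.1% = 17572.76
Specific component: 20832 × 2.68 = 55829.76
Import duty = 17572.76 + 55829.76 = 73402.52
Buyer bears: origin terminal 800.41 + freight 9516.72 + insurance 500.08 + delivery 172.58 + duty 73402.52 = 84392.31
Landed cost = invoice 163170.48 + 84392.31 = 247562.79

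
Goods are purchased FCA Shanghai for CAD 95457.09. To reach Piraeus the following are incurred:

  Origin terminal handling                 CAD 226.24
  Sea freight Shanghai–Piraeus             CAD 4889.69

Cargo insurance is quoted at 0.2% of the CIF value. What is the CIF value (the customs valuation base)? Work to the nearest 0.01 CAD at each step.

Let C be the CIF value. C = FCA price + pre-shipment costs + freight + 0.2% × C
C − 0.2% × C = 95457.09 + 226.24 + 4889.69
0.998 × C = 100573.02
C = 100573.02 / 0.998 = 100774.57
Insurance premium = 0.2% × 100774.57 = 201.55

CIF value: CAD 100774.57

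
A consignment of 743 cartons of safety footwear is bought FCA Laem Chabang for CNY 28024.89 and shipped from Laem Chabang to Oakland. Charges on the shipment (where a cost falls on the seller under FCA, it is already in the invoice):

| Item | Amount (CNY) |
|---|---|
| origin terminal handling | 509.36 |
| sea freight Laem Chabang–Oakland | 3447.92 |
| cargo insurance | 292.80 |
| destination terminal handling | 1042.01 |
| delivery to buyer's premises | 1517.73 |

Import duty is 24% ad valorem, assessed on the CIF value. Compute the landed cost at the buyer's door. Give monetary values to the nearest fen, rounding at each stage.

FCA: the seller delivers export-cleared goods to the carrier; the buyer bears costs from that point.
CIF value = FCA price + origin terminal + freight + insurance = 28024.89 + 509.36 + 3447.92 + 292.80 = 32274.97
Import duty = 32274.97 × 24% = 7745.99
Buyer bears: origin terminal 509.36 + freight 3447.92 + insurance 292.80 + destination terminal 1042.01 + delivery 1517.73 + duty 7745.99 = 14555.81
Landed cost = invoice 28024.89 + 14555.81 = 42580.70

Total landed cost: CNY 42580.70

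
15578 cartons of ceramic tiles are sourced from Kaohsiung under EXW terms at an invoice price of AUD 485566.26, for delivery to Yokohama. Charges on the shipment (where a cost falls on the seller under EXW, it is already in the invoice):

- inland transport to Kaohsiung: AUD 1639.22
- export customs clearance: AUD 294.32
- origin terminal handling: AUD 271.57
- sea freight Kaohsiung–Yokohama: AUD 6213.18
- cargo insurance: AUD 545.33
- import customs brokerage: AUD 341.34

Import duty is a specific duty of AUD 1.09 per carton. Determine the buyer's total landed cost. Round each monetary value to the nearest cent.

Total landed cost: AUD 511851.24

EXW: the seller makes goods available at their premises; the buyer bears all onward costs.
CIF value = EXW price + inland to port + export clearance + origin terminal + freight + insurance = 485566.26 + 1639.22 + 294.32 + 271.57 + 6213.18 + 545.33 = 494529.88
Import duty = 15578 × 1.09 = 16980.02
Buyer bears: inland to port 1639.22 + export clearance 294.32 + origin terminal 271.57 + freight 6213.18 + insurance 545.33 + brokerage 341.34 + duty 16980.02 = 26284.98
Landed cost = invoice 485566.26 + 26284.98 = 511851.24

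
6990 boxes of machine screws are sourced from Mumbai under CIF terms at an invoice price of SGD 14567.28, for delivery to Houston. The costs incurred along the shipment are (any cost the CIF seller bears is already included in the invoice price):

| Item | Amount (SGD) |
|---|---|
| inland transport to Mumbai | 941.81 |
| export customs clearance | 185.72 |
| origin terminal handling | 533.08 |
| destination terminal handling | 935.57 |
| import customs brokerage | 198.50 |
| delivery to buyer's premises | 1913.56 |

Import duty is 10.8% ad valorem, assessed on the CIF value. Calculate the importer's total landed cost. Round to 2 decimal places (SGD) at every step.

Total landed cost: SGD 19188.18

CIF: the seller pays costs through ocean freight and marine insurance to the destination port.
Already in the invoice (seller's account under CIF): inland to port, export clearance, origin terminal — exclude.
The CIF price already equals the CIF value: 14567.28
Import duty = 14567.28 × 10.8% = 1573.27
Buyer bears: destination terminal 935.57 + brokerage 198.50 + delivery 1913.56 + duty 1573.27 = 4620.90
Landed cost = invoice 14567.28 + 4620.90 = 19188.18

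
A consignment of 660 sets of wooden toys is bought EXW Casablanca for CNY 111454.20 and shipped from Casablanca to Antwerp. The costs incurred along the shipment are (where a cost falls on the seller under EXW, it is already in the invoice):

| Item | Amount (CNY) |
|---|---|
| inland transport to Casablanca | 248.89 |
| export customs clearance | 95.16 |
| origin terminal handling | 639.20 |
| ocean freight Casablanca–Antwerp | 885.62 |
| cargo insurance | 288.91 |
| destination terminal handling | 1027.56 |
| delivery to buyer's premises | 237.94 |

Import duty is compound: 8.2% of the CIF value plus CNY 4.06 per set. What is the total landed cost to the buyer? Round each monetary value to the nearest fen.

EXW: the seller makes goods available at their premises; the buyer bears all onward costs.
CIF value = EXW price + inland to port + export clearance + origin terminal + freight + insurance = 111454.20 + 248.89 + 95.16 + 639.20 + 885.62 + 288.91 = 113611.98
Ad valorem component: 113611.98 × 8.2% = 9316.18
Specific component: 660 × 4.06 = 2679.60
Import duty = 9316.18 + 2679.60 = 11995.78
Buyer bears: inland to port 248.89 + export clearance 95.16 + origin terminal 639.20 + freight 885.62 + insurance 288.91 + destination terminal 1027.56 + delivery 237.94 + duty 11995.78 = 15419.06
Landed cost = invoice 111454.20 + 15419.06 = 126873.26

Total landed cost: CNY 126873.26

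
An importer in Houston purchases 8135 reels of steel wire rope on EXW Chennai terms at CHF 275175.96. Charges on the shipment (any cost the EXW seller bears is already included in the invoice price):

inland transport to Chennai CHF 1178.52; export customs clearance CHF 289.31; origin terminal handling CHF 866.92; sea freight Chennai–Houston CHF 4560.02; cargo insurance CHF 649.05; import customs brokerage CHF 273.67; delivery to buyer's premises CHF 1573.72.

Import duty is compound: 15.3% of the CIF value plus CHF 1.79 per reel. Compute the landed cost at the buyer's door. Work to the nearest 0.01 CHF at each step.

EXW: the seller makes goods available at their premises; the buyer bears all onward costs.
CIF value = EXW price + inland to port + export clearance + origin terminal + freight + insurance = 275175.96 + 1178.52 + 289.31 + 866.92 + 4560.02 + 649.05 = 282719.78
Ad valorem component: 282719.78 × 15.3% = 43256.13
Specific component: 8135 × 1.79 = 14561.65
Import duty = 43256.13 + 14561.65 = 57817.78
Buyer bears: inland to port 1178.52 + export clearance 289.31 + origin terminal 866.92 + freight 4560.02 + insurance 649.05 + brokerage 273.67 + delivery 1573.72 + duty 57817.78 = 67208.99
Landed cost = invoice 275175.96 + 67208.99 = 342384.95

Total landed cost: CHF 342384.95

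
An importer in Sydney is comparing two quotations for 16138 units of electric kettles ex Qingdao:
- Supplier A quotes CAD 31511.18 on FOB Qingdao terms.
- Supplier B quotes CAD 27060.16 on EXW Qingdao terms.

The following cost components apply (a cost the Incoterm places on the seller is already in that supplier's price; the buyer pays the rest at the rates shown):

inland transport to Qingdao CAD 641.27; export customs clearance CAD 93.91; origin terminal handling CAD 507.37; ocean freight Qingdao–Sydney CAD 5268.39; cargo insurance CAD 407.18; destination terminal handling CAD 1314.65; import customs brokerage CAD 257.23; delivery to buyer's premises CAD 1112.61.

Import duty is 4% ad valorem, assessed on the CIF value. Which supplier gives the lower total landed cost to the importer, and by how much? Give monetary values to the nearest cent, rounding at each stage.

Supplier A (FOB):
CIF value = FOB price + freight + insurance = 31511.18 + 5268.39 + 407.18 = 37186.75
Import duty = 37186.75 × 4% = 1487.47
Buyer bears (A): 5268.39 + 407.18 + 1314.65 + 257.23 + 1112.61 = 8360.06
Landed cost (A) = invoice 31511.18 + 8360.06 + duty 1487.47 = 41358.71
Supplier B (EXW):
CIF value = EXW price + inland to port + export clearance + origin terminal + freight + insurance = 27060.16 + 641.27 + 93.91 + 507.37 + 5268.39 + 407.18 = 33978.28
Import duty = 33978.28 × 4% = 1359.13
Buyer bears (B): 641.27 + 93.91 + 507.37 + 5268.39 + 407.18 + 1314.65 + 257.23 + 1112.61 = 9602.61
Landed cost (B) = invoice 27060.16 + 9602.61 + duty 1359.13 = 38021.90
Difference = |41358.71 − 38021.90| = 3336.81

Supplier B is cheaper by CAD 3336.81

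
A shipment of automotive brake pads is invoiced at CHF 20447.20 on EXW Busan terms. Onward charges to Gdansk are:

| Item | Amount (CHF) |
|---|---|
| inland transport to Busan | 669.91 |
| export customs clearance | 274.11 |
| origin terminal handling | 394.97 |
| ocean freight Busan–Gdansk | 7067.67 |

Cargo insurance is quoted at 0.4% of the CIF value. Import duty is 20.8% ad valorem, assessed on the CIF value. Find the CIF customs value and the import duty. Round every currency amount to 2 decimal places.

Let C be the CIF value. C = EXW price + pre-shipment costs + freight + 0.4% × C
C − 0.4% × C = 20447.20 + 669.91 + 274.11 + 394.97 + 7067.67
0.996 × C = 28853.86
C = 28853.86 / 0.996 = 28969.74
Insurance premium = 0.4% × 28969.74 = 115.88
Import duty = 28969.74 × 20.8% = 6025.71

CIF value: CHF 28969.74; import duty: CHF 6025.71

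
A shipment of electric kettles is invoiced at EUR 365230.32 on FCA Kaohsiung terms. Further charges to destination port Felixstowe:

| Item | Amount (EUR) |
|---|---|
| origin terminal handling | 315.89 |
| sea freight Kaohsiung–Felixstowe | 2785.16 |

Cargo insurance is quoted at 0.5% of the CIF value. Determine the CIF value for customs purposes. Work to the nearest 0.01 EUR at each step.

CIF value: EUR 370182.28

Let C be the CIF value. C = FCA price + pre-shipment costs + freight + 0.5% × C
C − 0.5% × C = 365230.32 + 315.89 + 2785.16
0.995 × C = 368331.37
C = 368331.37 / 0.995 = 370182.28
Insurance premium = 0.5% × 370182.28 = 1850.91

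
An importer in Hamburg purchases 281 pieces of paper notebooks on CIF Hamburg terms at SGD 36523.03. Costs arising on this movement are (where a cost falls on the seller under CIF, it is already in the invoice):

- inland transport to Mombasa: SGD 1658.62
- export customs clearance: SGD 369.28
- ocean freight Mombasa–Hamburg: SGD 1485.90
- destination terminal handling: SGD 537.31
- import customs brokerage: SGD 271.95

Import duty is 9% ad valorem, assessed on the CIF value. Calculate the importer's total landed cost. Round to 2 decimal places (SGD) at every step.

Total landed cost: SGD 40619.36

CIF: the seller pays costs through ocean freight and marine insurance to the destination port.
Already in the invoice (seller's account under CIF): inland to port, export clearance, freight — exclude.
The CIF price already equals the CIF value: 36523.03
Import duty = 36523.03 × 9% = 3287.07
Buyer bears: destination terminal 537.31 + brokerage 271.95 + duty 3287.07 = 4096.33
Landed cost = invoice 36523.03 + 4096.33 = 40619.36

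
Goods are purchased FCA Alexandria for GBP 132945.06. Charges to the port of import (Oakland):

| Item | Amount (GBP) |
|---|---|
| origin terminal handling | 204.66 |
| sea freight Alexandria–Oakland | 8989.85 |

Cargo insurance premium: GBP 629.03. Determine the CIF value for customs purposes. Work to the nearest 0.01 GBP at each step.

CIF value: GBP 142768.60

CIF = FCA price + pre-shipment costs + freight + insurance
CIF = 132945.06 + 204.66 + 8989.85 + 629.03 = 142768.60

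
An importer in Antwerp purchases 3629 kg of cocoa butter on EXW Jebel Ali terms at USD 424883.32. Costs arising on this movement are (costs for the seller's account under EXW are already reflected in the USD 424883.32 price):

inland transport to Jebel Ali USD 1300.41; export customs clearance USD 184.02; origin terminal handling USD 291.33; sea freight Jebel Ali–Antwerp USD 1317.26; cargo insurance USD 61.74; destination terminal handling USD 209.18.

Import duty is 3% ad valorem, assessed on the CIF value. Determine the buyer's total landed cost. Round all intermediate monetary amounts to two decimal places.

Total landed cost: USD 441088.40

EXW: the seller makes goods available at their premises; the buyer bears all onward costs.
CIF value = EXW price + inland to port + export clearance + origin terminal + freight + insurance = 424883.32 + 1300.41 + 184.02 + 291.33 + 1317.26 + 61.74 = 428038.08
Import duty = 428038.08 × 3% = 12841.14
Buyer bears: inland to port 1300.41 + export clearance 184.02 + origin terminal 291.33 + freight 1317.26 + insurance 61.74 + destination terminal 209.18 + duty 12841.14 = 16205.08
Landed cost = invoice 424883.32 + 16205.08 = 441088.40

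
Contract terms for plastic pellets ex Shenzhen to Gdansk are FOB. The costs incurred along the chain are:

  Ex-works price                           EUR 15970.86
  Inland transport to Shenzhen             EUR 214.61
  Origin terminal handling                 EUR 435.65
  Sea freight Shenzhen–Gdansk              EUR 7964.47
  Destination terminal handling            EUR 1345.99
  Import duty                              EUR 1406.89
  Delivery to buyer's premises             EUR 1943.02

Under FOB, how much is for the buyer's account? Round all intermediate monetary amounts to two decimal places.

Buyer's account: EUR 12660.37

FOB: the seller bears costs until goods are on board at the origin port; the buyer bears freight, insurance and all costs thereafter.
Seller's account: goods 15970.86 + inland to port 214.61 + origin terminal 435.65 = 16621.12
Buyer's account: freight 7964.47 + destination terminal 1345.99 + duty 1406.89 + delivery 1943.02 = 12660.37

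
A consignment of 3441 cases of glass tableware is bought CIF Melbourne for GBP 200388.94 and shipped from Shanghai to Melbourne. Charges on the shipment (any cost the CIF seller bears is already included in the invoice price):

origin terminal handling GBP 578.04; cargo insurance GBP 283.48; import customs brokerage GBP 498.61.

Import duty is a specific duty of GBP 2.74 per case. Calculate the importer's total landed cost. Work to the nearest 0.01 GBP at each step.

CIF: the seller pays costs through ocean freight and marine insurance to the destination port.
Already in the invoice (seller's account under CIF): origin terminal, insurance — exclude.
The CIF price already equals the CIF value: 200388.94
Import duty = 3441 × 2.74 = 9428.34
Buyer bears: brokerage 498.61 + duty 9428.34 = 9926.95
Landed cost = invoice 200388.94 + 9926.95 = 210315.89

Total landed cost: GBP 210315.89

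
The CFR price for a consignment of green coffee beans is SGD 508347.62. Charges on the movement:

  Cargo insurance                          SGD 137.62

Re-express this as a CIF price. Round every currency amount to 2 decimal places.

From CFR to CIF, the seller additionally bears: insurance.
CIF price = 508347.62 + 137.62 = 508485.24

CIF price: SGD 508485.24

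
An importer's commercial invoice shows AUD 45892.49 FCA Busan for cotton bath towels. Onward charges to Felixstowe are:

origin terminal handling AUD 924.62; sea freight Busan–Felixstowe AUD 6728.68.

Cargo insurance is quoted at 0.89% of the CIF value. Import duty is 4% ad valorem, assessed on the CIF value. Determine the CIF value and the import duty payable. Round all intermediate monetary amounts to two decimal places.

CIF value: AUD 54026.63; import duty: AUD 2161.07

Let C be the CIF value. C = FCA price + pre-shipment costs + freight + 0.89% × C
C − 0.89% × C = 45892.49 + 924.62 + 6728.68
0.9911 × C = 53545.79
C = 53545.79 / 0.9911 = 54026.63
Insurance premium = 0.89% × 54026.63 = 480.84
Import duty = 54026.63 × 4% = 2161.07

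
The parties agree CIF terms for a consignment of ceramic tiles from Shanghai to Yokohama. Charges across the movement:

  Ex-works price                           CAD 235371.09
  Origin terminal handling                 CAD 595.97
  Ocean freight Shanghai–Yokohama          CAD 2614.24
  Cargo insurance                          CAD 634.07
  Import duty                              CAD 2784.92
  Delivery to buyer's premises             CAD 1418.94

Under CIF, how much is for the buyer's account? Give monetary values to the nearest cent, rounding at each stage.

CIF: the seller pays costs through ocean freight and marine insurance to the destination port.
Seller's account: goods 235371.09 + origin terminal 595.97 + freight 2614.24 + insurance 634.07 = 239215.37
Buyer's account: duty 2784.92 + delivery 1418.94 = 4203.86

Buyer's account: CAD 4203.86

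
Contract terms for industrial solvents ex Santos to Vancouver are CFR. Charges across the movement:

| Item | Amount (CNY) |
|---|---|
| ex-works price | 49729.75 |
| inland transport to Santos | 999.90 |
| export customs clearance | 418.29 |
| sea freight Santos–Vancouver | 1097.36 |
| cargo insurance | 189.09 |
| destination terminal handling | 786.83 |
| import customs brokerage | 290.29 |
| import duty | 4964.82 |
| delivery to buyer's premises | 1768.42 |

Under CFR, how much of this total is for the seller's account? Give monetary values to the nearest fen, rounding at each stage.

CFR: the seller pays costs through ocean freight to the destination port, but not insurance.
Seller's account: goods 49729.75 + inland to port 999.90 + export clearance 418.29 + freight 1097.36 = 52245.30
Buyer's account: insurance 189.09 + destination terminal 786.83 + brokerage 290.29 + duty 4964.82 + delivery 1768.42 = 7999.45

Seller's account: CNY 52245.30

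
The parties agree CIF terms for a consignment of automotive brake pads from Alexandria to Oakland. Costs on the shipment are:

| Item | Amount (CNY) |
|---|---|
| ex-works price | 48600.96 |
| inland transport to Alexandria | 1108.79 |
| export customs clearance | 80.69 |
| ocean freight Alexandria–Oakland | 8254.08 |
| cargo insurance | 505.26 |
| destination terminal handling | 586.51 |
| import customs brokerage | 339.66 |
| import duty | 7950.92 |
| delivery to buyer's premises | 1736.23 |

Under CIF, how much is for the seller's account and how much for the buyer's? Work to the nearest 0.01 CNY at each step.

CIF: the seller pays costs through ocean freight and marine insurance to the destination port.
Seller's account: goods 48600.96 + inland to port 1108.79 + export clearance 80.69 + freight 8254.08 + insurance 505.26 = 58549.78
Buyer's account: destination terminal 586.51 + brokerage 339.66 + duty 7950.92 + delivery 1736.23 = 10613.32

Seller: CNY 58549.78; buyer: CNY 10613.32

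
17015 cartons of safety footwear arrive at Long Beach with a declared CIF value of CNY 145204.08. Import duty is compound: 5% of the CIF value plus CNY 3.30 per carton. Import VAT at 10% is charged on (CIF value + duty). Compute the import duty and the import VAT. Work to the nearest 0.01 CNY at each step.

Import duty: CNY 63409.70; import VAT: CNY 20861.38

Ad valorem component: 145204.08 × 5% = 7260.20
Specific component: 17015 × 3.30 = 56149.50
Import duty = 7260.20 + 56149.50 = 63409.70
VAT base = CIF + duty = 145204.08 + 63409.70 = 208613.78
Import VAT = 208613.78 × 10% = 20861.38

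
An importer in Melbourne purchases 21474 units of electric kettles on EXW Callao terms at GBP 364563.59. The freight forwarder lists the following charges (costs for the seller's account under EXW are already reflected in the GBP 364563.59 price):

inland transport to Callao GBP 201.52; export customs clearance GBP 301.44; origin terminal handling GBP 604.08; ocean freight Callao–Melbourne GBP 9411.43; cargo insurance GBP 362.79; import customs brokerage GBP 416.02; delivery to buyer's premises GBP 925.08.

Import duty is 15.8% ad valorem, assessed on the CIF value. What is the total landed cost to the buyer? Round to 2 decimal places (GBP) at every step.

EXW: the seller makes goods available at their premises; the buyer bears all onward costs.
CIF value = EXW price + inland to port + export clearance + origin terminal + freight + insurance = 364563.59 + 201.52 + 301.44 + 604.08 + 9411.43 + 362.79 = 375444.85
Import duty = 375444.85 × 15.8% = 59320.29
Buyer bears: inland to port 201.52 + export clearance 301.44 + origin terminal 604.08 + freight 9411.43 + insurance 362.79 + brokerage 416.02 + delivery 925.08 + duty 59320.29 = 71542.65
Landed cost = invoice 364563.59 + 71542.65 = 436106.24

Total landed cost: GBP 436106.24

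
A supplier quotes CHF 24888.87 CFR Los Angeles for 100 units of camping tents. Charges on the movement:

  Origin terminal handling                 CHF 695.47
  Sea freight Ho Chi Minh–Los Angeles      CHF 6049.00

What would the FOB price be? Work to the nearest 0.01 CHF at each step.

Not relevant to the conversion: origin terminal — on the seller under both CFR and FOB; already in the CFR price and stays in the FOB price.
From CFR to FOB, the seller no longer bears: freight.
FOB price = 24888.87 − 6049.00 = 18839.87

FOB price: CHF 18839.87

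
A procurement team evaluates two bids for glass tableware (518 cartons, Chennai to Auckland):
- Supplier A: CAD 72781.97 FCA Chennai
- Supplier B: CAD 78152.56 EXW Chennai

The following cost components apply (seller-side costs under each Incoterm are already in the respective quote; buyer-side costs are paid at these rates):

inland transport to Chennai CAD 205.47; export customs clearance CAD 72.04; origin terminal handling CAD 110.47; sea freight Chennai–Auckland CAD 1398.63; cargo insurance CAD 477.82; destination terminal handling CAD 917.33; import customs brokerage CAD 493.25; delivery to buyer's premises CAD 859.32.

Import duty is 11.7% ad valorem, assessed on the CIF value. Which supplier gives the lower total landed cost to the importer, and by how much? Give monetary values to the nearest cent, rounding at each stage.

Supplier A (FCA):
CIF value = FCA price + origin terminal + freight + insurance = 72781.97 + 110.47 + 1398.63 + 477.82 = 74768.89
Import duty = 74768.89 × 11.7% = 8747.96
Buyer bears (A): 110.47 + 1398.63 + 477.82 + 917.33 + 493.25 + 859.32 = 4256.82
Landed cost (A) = invoice 72781.97 + 4256.82 + duty 8747.96 = 85786.75
Supplier B (EXW):
CIF value = EXW price + inland to port + export clearance + origin terminal + freight + insurance = 78152.56 + 205.47 + 72.04 + 110.47 + 1398.63 + 477.82 = 80416.99
Import duty = 80416.99 × 11.7% = 9408.79
Buyer bears (B): 205.47 + 72.04 + 110.47 + 1398.63 + 477.82 + 917.33 + 493.25 + 859.32 = 4534.33
Landed cost (B) = invoice 78152.56 + 4534.33 + duty 9408.79 = 92095.68
Difference = |85786.75 − 92095.68| = 6308.93

Supplier A is cheaper by CAD 6308.93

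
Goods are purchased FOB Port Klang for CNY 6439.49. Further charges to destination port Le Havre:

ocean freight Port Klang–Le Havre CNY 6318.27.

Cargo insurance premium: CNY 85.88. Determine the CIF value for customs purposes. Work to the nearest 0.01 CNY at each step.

CIF value: CNY 12843.64

CIF = FOB price + freight + insurance
CIF = 6439.49 + 6318.27 + 85.88 = 12843.64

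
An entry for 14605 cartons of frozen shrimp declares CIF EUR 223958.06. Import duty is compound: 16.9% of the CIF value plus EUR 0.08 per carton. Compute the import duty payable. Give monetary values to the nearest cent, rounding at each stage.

Import duty: EUR 39017.31

Ad valorem component: 223958.06 × 16.9% = 37848.91
Specific component: 14605 × 0.08 = 1168.40
Import duty = 37848.91 + 1168.40 = 39017.31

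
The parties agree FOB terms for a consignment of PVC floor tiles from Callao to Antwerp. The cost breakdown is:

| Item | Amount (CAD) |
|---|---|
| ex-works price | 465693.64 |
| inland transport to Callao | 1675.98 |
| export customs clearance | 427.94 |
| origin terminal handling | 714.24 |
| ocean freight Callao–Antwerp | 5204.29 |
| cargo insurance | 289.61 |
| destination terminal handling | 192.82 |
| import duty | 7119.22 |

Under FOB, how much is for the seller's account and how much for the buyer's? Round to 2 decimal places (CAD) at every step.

Seller: CAD 468511.80; buyer: CAD 12805.94

FOB: the seller bears costs until goods are on board at the origin port; the buyer bears freight, insurance and all costs thereafter.
Seller's account: goods 465693.64 + inland to port 1675.98 + export clearance 427.94 + origin terminal 714.24 = 468511.80
Buyer's account: freight 5204.29 + insurance 289.61 + destination terminal 192.82 + duty 7119.22 = 12805.94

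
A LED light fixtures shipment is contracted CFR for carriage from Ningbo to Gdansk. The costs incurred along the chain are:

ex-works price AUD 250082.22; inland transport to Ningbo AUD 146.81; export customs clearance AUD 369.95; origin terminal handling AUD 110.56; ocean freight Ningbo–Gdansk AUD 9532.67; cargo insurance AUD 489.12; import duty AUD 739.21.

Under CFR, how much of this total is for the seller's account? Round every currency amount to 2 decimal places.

CFR: the seller pays costs through ocean freight to the destination port, but not insurance.
Seller's account: goods 250082.22 + inland to port 146.81 + export clearance 369.95 + origin terminal 110.56 + freight 9532.67 = 260242.21
Buyer's account: insurance 489.12 + duty 739.21 = 1228.33

Seller's account: AUD 260242.21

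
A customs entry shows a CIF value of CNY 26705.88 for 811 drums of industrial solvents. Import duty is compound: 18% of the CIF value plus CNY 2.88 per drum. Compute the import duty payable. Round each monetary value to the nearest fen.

Import duty: CNY 7142.74

Ad valorem component: 26705.88 × 18% = 4807.06
Specific component: 811 × 2.88 = 2335.68
Import duty = 4807.06 + 2335.68 = 7142.74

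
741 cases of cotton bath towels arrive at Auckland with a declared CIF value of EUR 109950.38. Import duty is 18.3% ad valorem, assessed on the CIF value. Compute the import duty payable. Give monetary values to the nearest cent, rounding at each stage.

Import duty = 109950.38 × 18.3% = 20120.92

Import duty: EUR 20120.92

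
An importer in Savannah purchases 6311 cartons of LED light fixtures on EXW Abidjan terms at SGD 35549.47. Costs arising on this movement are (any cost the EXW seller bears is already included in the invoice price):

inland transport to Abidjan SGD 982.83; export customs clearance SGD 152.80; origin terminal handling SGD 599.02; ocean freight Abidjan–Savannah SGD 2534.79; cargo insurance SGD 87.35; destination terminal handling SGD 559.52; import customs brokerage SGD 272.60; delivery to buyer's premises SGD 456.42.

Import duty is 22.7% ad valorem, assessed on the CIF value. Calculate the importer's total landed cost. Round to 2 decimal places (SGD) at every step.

EXW: the seller makes goods available at their premises; the buyer bears all onward costs.
CIF value = EXW price + inland to port + export clearance + origin terminal + freight + insurance = 35549.47 + 982.83 + 152.80 + 599.02 + 2534.79 + 87.35 = 39906.26
Import duty = 39906.26 × 22.7% = 9058.72
Buyer bears: inland to port 982.83 + export clearance 152.80 + origin terminal 599.02 + freight 2534.79 + insurance 87.35 + destination terminal 559.52 + brokerage 272.60 + delivery 456.42 + duty 9058.72 = 14704.05
Landed cost = invoice 35549.47 + 14704.05 = 50253.52

Total landed cost: SGD 50253.52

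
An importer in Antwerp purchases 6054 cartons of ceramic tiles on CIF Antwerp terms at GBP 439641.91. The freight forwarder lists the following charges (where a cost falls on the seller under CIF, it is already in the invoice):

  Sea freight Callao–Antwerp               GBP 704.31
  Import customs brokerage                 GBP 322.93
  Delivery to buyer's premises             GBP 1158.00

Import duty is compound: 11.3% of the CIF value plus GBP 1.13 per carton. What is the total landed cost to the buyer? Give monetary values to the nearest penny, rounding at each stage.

CIF: the seller pays costs through ocean freight and marine insurance to the destination port.
Already in the invoice (seller's account under CIF): freight — exclude.
The CIF price already equals the CIF value: 439641.91
Ad valorem component: 439641.91 × 11.3% = 49679.54
Specific component: 6054 × 1.13 = 6841.02
Import duty = 49679.54 + 6841.02 = 56520.56
Buyer bears: brokerage 322.93 + delivery 1158.00 + duty 56520.56 = 58001.49
Landed cost = invoice 439641.91 + 58001.49 = 497643.40

Total landed cost: GBP 497643.40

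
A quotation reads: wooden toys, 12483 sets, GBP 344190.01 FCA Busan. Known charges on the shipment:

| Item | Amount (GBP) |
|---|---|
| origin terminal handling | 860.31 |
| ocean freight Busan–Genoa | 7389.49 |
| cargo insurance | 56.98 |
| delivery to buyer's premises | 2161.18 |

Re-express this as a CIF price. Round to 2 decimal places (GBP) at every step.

Not relevant to the conversion: delivery — on the buyer under both terms; not part of either seller's price.
From FCA to CIF, the seller additionally bears: origin terminal, freight, insurance.
CIF price = 344190.01 + 860.31 + 7389.49 + 56.98 = 352496.79

CIF price: GBP 352496.79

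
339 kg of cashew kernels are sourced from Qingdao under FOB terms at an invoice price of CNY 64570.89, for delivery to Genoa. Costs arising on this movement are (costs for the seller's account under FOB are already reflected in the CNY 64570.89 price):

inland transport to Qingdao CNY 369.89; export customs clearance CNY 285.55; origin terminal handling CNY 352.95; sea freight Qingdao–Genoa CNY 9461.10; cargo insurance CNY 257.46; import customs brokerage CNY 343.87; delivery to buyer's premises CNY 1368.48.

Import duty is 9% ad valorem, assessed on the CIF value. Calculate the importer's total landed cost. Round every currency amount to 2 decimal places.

Total landed cost: CNY 82687.85

FOB: the seller bears costs until goods are on board at the origin port; the buyer bears freight, insurance and all costs thereafter.
Already in the invoice (seller's account under FOB): inland to port, export clearance, origin terminal — exclude.
CIF value = FOB price + freight + insurance = 64570.89 + 9461.10 + 257.46 = 74289.45
Import duty = 74289.45 × 9% = 6686.05
Buyer bears: freight 9461.10 + insurance 257.46 + brokerage 343.87 + delivery 1368.48 + duty 6686.05 = 18116.96
Landed cost = invoice 64570.89 + 18116.96 = 82687.85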